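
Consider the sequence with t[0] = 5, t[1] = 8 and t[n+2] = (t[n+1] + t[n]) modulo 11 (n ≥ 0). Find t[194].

Listing terms: t[0] = 5; t[1] = 8; t[2] = 2; t[3] = 10; t[4] = 1; t[5] = 0; t[6] = 1; t[7] = 1; t[8] = 2; t[9] = 3; t[10] = 5; t[11] = 8.
The sequence repeats with period 10.
(194 - 0) mod 10 = 4, so t[194] = t[4] = 1.

1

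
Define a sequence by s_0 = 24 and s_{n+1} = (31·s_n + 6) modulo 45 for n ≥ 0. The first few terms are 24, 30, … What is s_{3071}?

0

Computing terms: s_0 = 24; s_1 = 30; s_2 = 36; s_3 = 42; s_4 = 3; s_5 = 9; s_6 = 15; s_7 = 21; s_8 = 27; s_9 = 33; s_{10} = 39; s_{11} = 0; s_{12} = 6; s_{13} = 12; s_{14} = 18; s_{15} = 24.
The sequence repeats with period 15.
(3071 - 0) mod 15 = 11, so s_{3071} = s_{11} = 0.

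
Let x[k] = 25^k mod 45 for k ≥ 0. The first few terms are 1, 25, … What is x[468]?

10

Computing terms: x[0] = 1; x[1] = 25; x[2] = 40; x[3] = 10; x[4] = 25.
Since x[4] = x[1] = 25, the sequence is eventually periodic: after a pre-period of length 1 it cycles with period 3.
For k ≥ 1, x[k] depends only on (k - 1) mod 3. (468 - 1) mod 3 = 2, so x[468] = x[3] = 10.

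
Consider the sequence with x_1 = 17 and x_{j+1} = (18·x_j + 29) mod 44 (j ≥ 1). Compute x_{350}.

We have x_1 = 17, x_2 = 27, x_3 = 31, x_4 = 15, x_5 = 35, x_6 = 43, x_7 = 11, x_8 = 7, x_9 = 23, x_{10} = 3, x_{11} = 39, x_{12} = 27.
Since x_{12} = x_2 = 27, the sequence is eventually periodic: after a pre-period of length 1 it cycles with period 10.
For j ≥ 2, x_j depends only on (j - 2) mod 10. (350 - 2) mod 10 = 8, so x_{350} = x_{10} = 3.

3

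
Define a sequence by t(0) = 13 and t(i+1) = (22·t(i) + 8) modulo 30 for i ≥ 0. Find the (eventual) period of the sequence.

Listing terms: t(0) = 13, t(1) = 24, t(2) = 26, t(3) = 10, t(4) = 18, t(5) = 14, t(6) = 16, t(7) = 0, t(8) = 8, t(9) = 4, t(10) = 6, t(11) = 20, t(12) = 28, t(13) = 24.
Since t(13) = t(1) = 24, the sequence is eventually periodic: after a pre-period of length 1 it cycles with period 12.

12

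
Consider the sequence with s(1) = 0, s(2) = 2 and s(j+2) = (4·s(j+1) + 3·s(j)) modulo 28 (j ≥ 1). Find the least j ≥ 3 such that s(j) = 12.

Listing terms: s(1) = 0,  s(2) = 2,  s(3) = 8,  s(4) = 10,  s(5) = 8,  s(6) = 6,  s(7) = 20,  s(8) = 14,  s(9) = 4,  s(10) = 2,  s(11) = 20,  s(12) = 2,  s(13) = 12,  s(14) = 26,  s(15) = 0,  s(16) = 22,  s(17) = 4,  s(18) = 26,  s(19) = 4,  s(20) = 10,  s(21) = 24,  s(22) = 14,  s(23) = 16,  s(24) = 22,  s(25) = 24,  s(26) = 22,  s(27) = 20,  s(28) = 6,  s(29) = 0,  s(30) = 18,  s(31) = 16,  s(32) = 6,  s(33) = 16,  s(34) = 26,  s(35) = 12,  s(36) = 14,  s(37) = 8,  s(38) = 18,  s(39) = 12,  s(40) = 18,  s(41) = 24,  s(42) = 10,  s(43) = 0,  s(44) = 2.
Since (s(43), s(44)) = (s(1), s(2)) = (0, 2) (two consecutive terms determine the rest), the sequence is periodic with period 42.
The value 12 first appears (with j ≥ 3) at s(13).

13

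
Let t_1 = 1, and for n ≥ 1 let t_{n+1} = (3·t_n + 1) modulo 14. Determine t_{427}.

Listing terms: t_1 = 1; t_2 = 4; t_3 = 13; t_4 = 12; t_5 = 9; t_6 = 0; t_7 = 1.
Since t_7 = t_1 = 1, the sequence is periodic with period 6.
(427 - 1) mod 6 = 0, so t_{427} = t_1 = 1.

1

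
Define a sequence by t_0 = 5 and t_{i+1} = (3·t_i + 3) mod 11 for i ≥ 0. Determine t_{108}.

t_0 = 5, t_1 = 7, t_2 = 2, t_3 = 9, t_4 = 8, t_5 = 5.
The sequence repeats with period 5.
(108 - 0) mod 5 = 3, so t_{108} = t_3 = 9.

9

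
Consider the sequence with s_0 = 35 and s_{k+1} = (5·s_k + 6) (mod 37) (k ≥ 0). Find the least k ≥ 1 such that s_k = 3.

We have s_0 = 35; s_1 = 33; s_2 = 23; s_3 = 10; s_4 = 19; s_5 = 27; s_6 = 30; s_7 = 8; s_8 = 9; s_9 = 14; s_{10} = 2; s_{11} = 16; s_{12} = 12; s_{13} = 29; s_{14} = 3; s_{15} = 21; s_{16} = 0; s_{17} = 6; s_{18} = 36; s_{19} = 1; s_{20} = 11; s_{21} = 24; s_{22} = 15; s_{23} = 7; s_{24} = 4; s_{25} = 26; s_{26} = 25; s_{27} = 20; s_{28} = 32; s_{29} = 18; s_{30} = 22; s_{31} = 5; s_{32} = 31; s_{33} = 13; s_{34} = 34; s_{35} = 28; s_{36} = 35.
Since s_{36} = s_0 = 35, the sequence is periodic with period 36.
The value 3 first appears (with k ≥ 1) at s_{14}.

14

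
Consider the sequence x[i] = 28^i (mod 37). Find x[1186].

x[1] = 28; x[2] = 7; x[3] = 11; x[4] = 12; x[5] = 3; x[6] = 10; x[7] = 21; x[8] = 33; x[9] = 36; x[10] = 9; x[11] = 30; x[12] = 26; x[13] = 25; x[14] = 34; x[15] = 27; x[16] = 16; x[17] = 4; x[18] = 1; x[19] = 28.
Since x[19] = x[1] = 28, the sequence is periodic with period 18.
So x[1186] = x[1 + ((1186-1) mod 18)] = x[16] = 16.

16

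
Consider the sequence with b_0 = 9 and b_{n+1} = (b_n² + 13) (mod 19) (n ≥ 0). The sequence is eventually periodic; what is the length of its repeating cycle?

5

b_0 = 9; b_1 = 18; b_2 = 14; b_3 = 0; b_4 = 13; b_5 = 11; b_6 = 1; b_7 = 14.
Since b_7 = b_2 = 14, the sequence is eventually periodic: after a pre-period of length 2 it cycles with period 5.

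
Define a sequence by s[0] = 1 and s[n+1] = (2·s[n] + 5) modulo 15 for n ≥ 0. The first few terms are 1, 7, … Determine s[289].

7

s[0] = 1; s[1] = 7; s[2] = 4; s[3] = 13; s[4] = 1.
The sequence repeats with period 4.
So s[289] = s[0 + ((289-0) mod 4)] = s[1] = 7.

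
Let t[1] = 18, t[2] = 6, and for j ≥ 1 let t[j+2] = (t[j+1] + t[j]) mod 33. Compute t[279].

Listing terms: t[1] = 18; t[2] = 6; t[3] = 24; t[4] = 30; t[5] = 21; t[6] = 18; t[7] = 6.
The sequence repeats with period 5.
(279 - 1) mod 5 = 3, so t[279] = t[4] = 30.

30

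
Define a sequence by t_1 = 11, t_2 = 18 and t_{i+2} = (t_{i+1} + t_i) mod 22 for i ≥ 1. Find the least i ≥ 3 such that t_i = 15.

We have t_1 = 11, t_2 = 18, t_3 = 7, t_4 = 3, t_5 = 10, t_6 = 13, t_7 = 1, t_8 = 14, t_9 = 15, t_{10} = 7, t_{11} = 0, t_{12} = 7, t_{13} = 7, t_{14} = 14, t_{15} = 21, t_{16} = 13, t_{17} = 12, t_{18} = 3, t_{19} = 15, t_{20} = 18, t_{21} = 11, t_{22} = 7, t_{23} = 18, t_{24} = 3, t_{25} = 21, t_{26} = 2, t_{27} = 1, t_{28} = 3, t_{29} = 4, t_{30} = 7, t_{31} = 11, t_{32} = 18.
The sequence repeats with period 30.
The value 15 first appears (with i ≥ 3) at t_9.

9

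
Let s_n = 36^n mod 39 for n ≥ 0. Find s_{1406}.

We have s_0 = 1; s_1 = 36; s_2 = 9; s_3 = 12; s_4 = 3; s_5 = 30; s_6 = 27; s_7 = 36.
Since s_7 = s_1 = 36, the sequence is eventually periodic: after a pre-period of length 1 it cycles with period 6.
For n ≥ 1, s_n depends only on (n - 1) mod 6. (1406 - 1) mod 6 = 1, so s_{1406} = s_2 = 9.

9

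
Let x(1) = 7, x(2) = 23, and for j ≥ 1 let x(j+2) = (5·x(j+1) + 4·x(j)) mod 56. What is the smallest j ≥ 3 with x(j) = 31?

Listing terms: x(1) = 7,  x(2) = 23,  x(3) = 31,  x(4) = 23,  x(5) = 15,  x(6) = 55,  x(7) = 55,  x(8) = 47,  x(9) = 7,  x(10) = 55,  x(11) = 23,  x(12) = 55,  x(13) = 31,  x(14) = 39,  x(15) = 39,  x(16) = 15,  x(17) = 7,  x(18) = 39,  x(19) = 55,  x(20) = 39,  x(21) = 23,  x(22) = 47,  x(23) = 47,  x(24) = 31,  x(25) = 7,  x(26) = 47,  x(27) = 39,  x(28) = 47,  x(29) = 55,  x(30) = 15,  x(31) = 15,  x(32) = 23,  x(33) = 7,  x(34) = 15,  x(35) = 47,  x(36) = 15,  x(37) = 39,  x(38) = 31,  x(39) = 31,  x(40) = 55,  x(41) = 7,  x(42) = 31,  x(43) = 15,  x(44) = 31,  x(45) = 47,  x(46) = 23,  x(47) = 23,  x(48) = 39,  x(49) = 7,  x(50) = 23.
The sequence repeats with period 48.
The value 31 first appears (with j ≥ 3) at x(3).

3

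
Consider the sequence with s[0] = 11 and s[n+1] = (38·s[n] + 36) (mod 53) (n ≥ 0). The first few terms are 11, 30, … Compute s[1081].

s[0] = 11; s[1] = 30; s[2] = 10; s[3] = 45; s[4] = 50; s[5] = 28; s[6] = 40; s[7] = 19; s[8] = 16; s[9] = 8; s[10] = 22; s[11] = 24; s[12] = 47; s[13] = 20; s[14] = 1; s[15] = 21; s[16] = 39; s[17] = 34; s[18] = 3; s[19] = 44; s[20] = 12; s[21] = 15; s[22] = 23; s[23] = 9; s[24] = 7; s[25] = 37; s[26] = 11.
The sequence repeats with period 26.
(1081 - 0) mod 26 = 15, so s[1081] = s[15] = 21.

21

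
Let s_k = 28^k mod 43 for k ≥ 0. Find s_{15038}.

10

Computing terms: s_0 = 1, s_1 = 28, s_2 = 10, s_3 = 22, s_4 = 14, s_5 = 5, s_6 = 11, s_7 = 7, s_8 = 24, s_9 = 27, s_{10} = 25, s_{11} = 12, s_{12} = 35, s_{13} = 34, s_{14} = 6, s_{15} = 39, s_{16} = 17, s_{17} = 3, s_{18} = 41, s_{19} = 30, s_{20} = 23, s_{21} = 42, s_{22} = 15, s_{23} = 33, s_{24} = 21, s_{25} = 29, s_{26} = 38, s_{27} = 32, s_{28} = 36, s_{29} = 19, s_{30} = 16, s_{31} = 18, s_{32} = 31, s_{33} = 8, s_{34} = 9, s_{35} = 37, s_{36} = 4, s_{37} = 26, s_{38} = 40, s_{39} = 2, s_{40} = 13, s_{41} = 20, s_{42} = 1.
Since s_{42} = s_0 = 1, the sequence is periodic with period 42.
(15038 - 0) mod 42 = 2, so s_{15038} = s_2 = 10.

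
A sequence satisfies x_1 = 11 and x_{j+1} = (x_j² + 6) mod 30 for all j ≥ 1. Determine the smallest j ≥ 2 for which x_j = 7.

2

x_1 = 11; x_2 = 7; x_3 = 25; x_4 = 1; x_5 = 7.
Since x_5 = x_2 = 7, the sequence is eventually periodic: after a pre-period of length 1 it cycles with period 3.
The value 7 first appears (with j ≥ 2) at x_2.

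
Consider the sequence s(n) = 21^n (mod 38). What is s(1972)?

17

Computing terms: s(0) = 1; s(1) = 21; s(2) = 23; s(3) = 27; s(4) = 35; s(5) = 13; s(6) = 7; s(7) = 33; s(8) = 9; s(9) = 37; s(10) = 17; s(11) = 15; s(12) = 11; s(13) = 3; s(14) = 25; s(15) = 31; s(16) = 5; s(17) = 29; s(18) = 1.
Since s(18) = s(0) = 1, the sequence is periodic with period 18.
(1972 - 0) mod 18 = 10, so s(1972) = s(10) = 17.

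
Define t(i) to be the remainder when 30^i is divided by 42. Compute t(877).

t(0) = 1, t(1) = 30, t(2) = 18, t(3) = 36, t(4) = 30.
Since t(4) = t(1) = 30, the sequence is eventually periodic: after a pre-period of length 1 it cycles with period 3.
For i ≥ 1, t(i) depends only on (i - 1) mod 3. (877 - 1) mod 3 = 0, so t(877) = t(1) = 30.

30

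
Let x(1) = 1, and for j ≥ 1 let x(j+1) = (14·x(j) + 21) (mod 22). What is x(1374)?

x(1) = 1,  x(2) = 13,  x(3) = 5,  x(4) = 3,  x(5) = 19,  x(6) = 1.
Since x(6) = x(1) = 1, the sequence is periodic with period 5.
So x(1374) = x(1 + ((1374-1) mod 5)) = x(4) = 3.

3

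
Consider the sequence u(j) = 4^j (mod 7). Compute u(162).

Listing terms: u(0) = 1; u(1) = 4; u(2) = 2; u(3) = 1.
Since u(3) = u(0) = 1, the sequence is periodic with period 3.
(162 - 0) mod 3 = 0, so u(162) = u(0) = 1.

1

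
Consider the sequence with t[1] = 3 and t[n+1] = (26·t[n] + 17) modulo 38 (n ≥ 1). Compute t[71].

Computing terms: t[1] = 3,  t[2] = 19,  t[3] = 17,  t[4] = 3.
Since t[4] = t[1] = 3, the sequence is periodic with period 3.
(71 - 1) mod 3 = 1, so t[71] = t[2] = 19.

19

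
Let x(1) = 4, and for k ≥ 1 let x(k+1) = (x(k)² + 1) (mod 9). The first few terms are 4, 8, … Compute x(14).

8

We have x(1) = 4; x(2) = 8; x(3) = 2; x(4) = 5; x(5) = 8.
Since x(5) = x(2) = 8, the sequence is eventually periodic: after a pre-period of length 1 it cycles with period 3.
For k ≥ 2, x(k) depends only on (k - 2) mod 3. (14 - 2) mod 3 = 0, so x(14) = x(2) = 8.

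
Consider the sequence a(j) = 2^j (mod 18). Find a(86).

Computing terms: a(0) = 1, a(1) = 2, a(2) = 4, a(3) = 8, a(4) = 16, a(5) = 14, a(6) = 10, a(7) = 2.
Since a(7) = a(1) = 2, the sequence is eventually periodic: after a pre-period of length 1 it cycles with period 6.
For j ≥ 1, a(j) depends only on (j - 1) mod 6. (86 - 1) mod 6 = 1, so a(86) = a(2) = 4.

4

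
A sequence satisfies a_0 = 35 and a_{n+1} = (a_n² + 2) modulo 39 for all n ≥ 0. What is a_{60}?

a_0 = 35, a_1 = 18, a_2 = 14, a_3 = 3, a_4 = 11, a_5 = 6, a_6 = 38, a_7 = 3.
Since a_7 = a_3 = 3, the sequence is eventually periodic: after a pre-period of length 3 it cycles with period 4.
For n ≥ 3, a_n depends only on (n - 3) mod 4. (60 - 3) mod 4 = 1, so a_{60} = a_4 = 11.

11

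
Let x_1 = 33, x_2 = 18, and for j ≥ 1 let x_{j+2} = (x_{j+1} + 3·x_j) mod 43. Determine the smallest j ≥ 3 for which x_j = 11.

10

Listing terms: x_1 = 33; x_2 = 18; x_3 = 31; x_4 = 42; x_5 = 6; x_6 = 3; x_7 = 21; x_8 = 30; x_9 = 7; x_{10} = 11; x_{11} = 32; x_{12} = 22; x_{13} = 32; x_{14} = 12; x_{15} = 22; x_{16} = 15; x_{17} = 38; x_{18} = 40; x_{19} = 25; x_{20} = 16; x_{21} = 5; x_{22} = 10; x_{23} = 25; x_{24} = 12; x_{25} = 1; x_{26} = 37; x_{27} = 40; x_{28} = 22; x_{29} = 13; x_{30} = 36; x_{31} = 32; x_{32} = 11; x_{33} = 21; x_{34} = 11; x_{35} = 31; x_{36} = 21; x_{37} = 28; x_{38} = 5; x_{39} = 3; x_{40} = 18; x_{41} = 27; x_{42} = 38; x_{43} = 33; x_{44} = 18.
Since (x_{43}, x_{44}) = (x_1, x_2) = (33, 18) (two consecutive terms determine the rest), the sequence is periodic with period 42.
The value 11 first appears (with j ≥ 3) at x_{10}.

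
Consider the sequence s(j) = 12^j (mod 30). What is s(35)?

Computing terms: s(1) = 12; s(2) = 24; s(3) = 18; s(4) = 6; s(5) = 12.
The sequence repeats with period 4.
(35 - 1) mod 4 = 2, so s(35) = s(3) = 18.

18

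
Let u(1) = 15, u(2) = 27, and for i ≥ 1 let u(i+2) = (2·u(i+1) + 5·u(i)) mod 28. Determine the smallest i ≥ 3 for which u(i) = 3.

5

Listing terms: u(1) = 15,  u(2) = 27,  u(3) = 17,  u(4) = 1,  u(5) = 3,  u(6) = 11,  u(7) = 9,  u(8) = 17,  u(9) = 23,  u(10) = 19,  u(11) = 13,  u(12) = 9,  u(13) = 27,  u(14) = 15,  u(15) = 25,  u(16) = 13,  u(17) = 11,  u(18) = 3,  u(19) = 5,  u(20) = 25,  u(21) = 19,  u(22) = 23,  u(23) = 1,  u(24) = 5,  u(25) = 15,  u(26) = 27.
Since (u(25), u(26)) = (u(1), u(2)) = (15, 27) (two consecutive terms determine the rest), the sequence is periodic with period 24.
The value 3 first appears (with i ≥ 3) at u(5).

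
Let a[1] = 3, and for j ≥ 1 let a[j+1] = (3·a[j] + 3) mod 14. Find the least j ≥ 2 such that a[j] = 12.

2

We have a[1] = 3,  a[2] = 12,  a[3] = 11,  a[4] = 8,  a[5] = 13,  a[6] = 0,  a[7] = 3.
The sequence repeats with period 6.
The value 12 first appears (with j ≥ 2) at a[2].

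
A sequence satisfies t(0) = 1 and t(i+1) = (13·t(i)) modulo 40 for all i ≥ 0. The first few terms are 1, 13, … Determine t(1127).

t(0) = 1,  t(1) = 13,  t(2) = 9,  t(3) = 37,  t(4) = 1.
The sequence repeats with period 4.
So t(1127) = t(0 + ((1127-0) mod 4)) = t(3) = 37.

37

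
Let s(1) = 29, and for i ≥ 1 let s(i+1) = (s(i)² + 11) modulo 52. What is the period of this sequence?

Computing terms: s(1) = 29,  s(2) = 20,  s(3) = 47,  s(4) = 36,  s(5) = 7,  s(6) = 8,  s(7) = 23,  s(8) = 20.
Since s(8) = s(2) = 20, the sequence is eventually periodic: after a pre-period of length 1 it cycles with period 6.

6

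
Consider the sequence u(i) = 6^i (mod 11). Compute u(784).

We have u(1) = 6, u(2) = 3, u(3) = 7, u(4) = 9, u(5) = 10, u(6) = 5, u(7) = 8, u(8) = 4, u(9) = 2, u(10) = 1, u(11) = 6.
The sequence repeats with period 10.
So u(784) = u(1 + ((784-1) mod 10)) = u(4) = 9.

9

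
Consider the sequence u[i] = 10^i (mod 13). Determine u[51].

12

u[1] = 10,  u[2] = 9,  u[3] = 12,  u[4] = 3,  u[5] = 4,  u[6] = 1,  u[7] = 10.
The sequence repeats with period 6.
(51 - 1) mod 6 = 2, so u[51] = u[3] = 12.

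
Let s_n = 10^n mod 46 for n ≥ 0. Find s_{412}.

4

s_0 = 1; s_1 = 10; s_2 = 8; s_3 = 34; s_4 = 18; s_5 = 42; s_6 = 6; s_7 = 14; s_8 = 2; s_9 = 20; s_{10} = 16; s_{11} = 22; s_{12} = 36; s_{13} = 38; s_{14} = 12; s_{15} = 28; s_{16} = 4; s_{17} = 40; s_{18} = 32; s_{19} = 44; s_{20} = 26; s_{21} = 30; s_{22} = 24; s_{23} = 10.
Since s_{23} = s_1 = 10, the sequence is eventually periodic: after a pre-period of length 1 it cycles with period 22.
For n ≥ 1, s_n depends only on (n - 1) mod 22. (412 - 1) mod 22 = 15, so s_{412} = s_{16} = 4.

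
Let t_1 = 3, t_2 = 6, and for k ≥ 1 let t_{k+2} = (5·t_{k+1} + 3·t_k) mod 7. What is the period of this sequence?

3

t_1 = 3, t_2 = 6, t_3 = 4, t_4 = 3, t_5 = 6.
The sequence repeats with period 3.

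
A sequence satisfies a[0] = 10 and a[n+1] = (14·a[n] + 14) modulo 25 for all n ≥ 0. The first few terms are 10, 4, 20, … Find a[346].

We have a[0] = 10; a[1] = 4; a[2] = 20; a[3] = 19; a[4] = 5; a[5] = 9; a[6] = 15; a[7] = 24; a[8] = 0; a[9] = 14; a[10] = 10.
Since a[10] = a[0] = 10, the sequence is periodic with period 10.
(346 - 0) mod 10 = 6, so a[346] = a[6] = 15.

15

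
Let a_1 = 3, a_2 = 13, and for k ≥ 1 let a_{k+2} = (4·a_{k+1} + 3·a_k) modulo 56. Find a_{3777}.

19

Listing terms: a_1 = 3,  a_2 = 13,  a_3 = 5,  a_4 = 3,  a_5 = 27,  a_6 = 5,  a_7 = 45,  a_8 = 27,  a_9 = 19,  a_{10} = 45,  a_{11} = 13,  a_{12} = 19,  a_{13} = 3,  a_{14} = 13.
The sequence repeats with period 12.
So a_{3777} = a_{1 + ((3777-1) mod 12)} = a_9 = 19.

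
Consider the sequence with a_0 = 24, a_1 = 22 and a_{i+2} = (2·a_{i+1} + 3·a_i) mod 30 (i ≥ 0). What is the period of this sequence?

4

Listing terms: a_0 = 24, a_1 = 22, a_2 = 26, a_3 = 28, a_4 = 14, a_5 = 22, a_6 = 26.
Since (a_5, a_6) = (a_1, a_2) = (22, 26) (two consecutive terms determine the rest), the sequence is eventually periodic: after a pre-period of length 1 it cycles with period 4.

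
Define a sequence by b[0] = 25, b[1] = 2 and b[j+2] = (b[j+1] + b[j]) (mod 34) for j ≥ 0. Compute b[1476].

25

We have b[0] = 25; b[1] = 2; b[2] = 27; b[3] = 29; b[4] = 22; b[5] = 17; b[6] = 5; b[7] = 22; b[8] = 27; b[9] = 15; b[10] = 8; b[11] = 23; b[12] = 31; b[13] = 20; b[14] = 17; b[15] = 3; b[16] = 20; b[17] = 23; b[18] = 9; b[19] = 32; b[20] = 7; b[21] = 5; b[22] = 12; b[23] = 17; b[24] = 29; b[25] = 12; b[26] = 7; b[27] = 19; b[28] = 26; b[29] = 11; b[30] = 3; b[31] = 14; b[32] = 17; b[33] = 31; b[34] = 14; b[35] = 11; b[36] = 25; b[37] = 2.
The sequence repeats with period 36.
So b[1476] = b[0 + ((1476-0) mod 36)] = b[0] = 25.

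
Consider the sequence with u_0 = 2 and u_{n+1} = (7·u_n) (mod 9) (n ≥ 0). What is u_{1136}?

8

Listing terms: u_0 = 2; u_1 = 5; u_2 = 8; u_3 = 2.
Since u_3 = u_0 = 2, the sequence is periodic with period 3.
(1136 - 0) mod 3 = 2, so u_{1136} = u_2 = 8.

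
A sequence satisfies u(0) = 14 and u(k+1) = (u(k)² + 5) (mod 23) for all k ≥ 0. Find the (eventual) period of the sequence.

4

u(0) = 14,  u(1) = 17,  u(2) = 18,  u(3) = 7,  u(4) = 8,  u(5) = 0,  u(6) = 5,  u(7) = 7.
Since u(7) = u(3) = 7, the sequence is eventually periodic: after a pre-period of length 3 it cycles with period 4.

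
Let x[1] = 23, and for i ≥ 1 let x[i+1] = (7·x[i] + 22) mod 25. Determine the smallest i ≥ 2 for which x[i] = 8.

x[1] = 23,  x[2] = 8,  x[3] = 3,  x[4] = 18,  x[5] = 23.
The sequence repeats with period 4.
The value 8 first appears (with i ≥ 2) at x[2].

2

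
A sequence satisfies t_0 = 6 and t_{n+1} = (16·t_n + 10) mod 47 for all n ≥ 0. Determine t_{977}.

We have t_0 = 6, t_1 = 12, t_2 = 14, t_3 = 46, t_4 = 41, t_5 = 8, t_6 = 44, t_7 = 9, t_8 = 13, t_9 = 30, t_{10} = 20, t_{11} = 1, t_{12} = 26, t_{13} = 3, t_{14} = 11, t_{15} = 45, t_{16} = 25, t_{17} = 34, t_{18} = 37, t_{19} = 38, t_{20} = 7, t_{21} = 28, t_{22} = 35, t_{23} = 6.
Since t_{23} = t_0 = 6, the sequence is periodic with period 23.
So t_{977} = t_{0 + ((977-0) mod 23)} = t_{11} = 1.

1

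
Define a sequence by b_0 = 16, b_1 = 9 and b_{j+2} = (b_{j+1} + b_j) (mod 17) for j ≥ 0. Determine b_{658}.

Computing terms: b_0 = 16,  b_1 = 9,  b_2 = 8,  b_3 = 0,  b_4 = 8,  b_5 = 8,  b_6 = 16,  b_7 = 7,  b_8 = 6,  b_9 = 13,  b_{10} = 2,  b_{11} = 15,  b_{12} = 0,  b_{13} = 15,  b_{14} = 15,  b_{15} = 13,  b_{16} = 11,  b_{17} = 7,  b_{18} = 1,  b_{19} = 8,  b_{20} = 9,  b_{21} = 0,  b_{22} = 9,  b_{23} = 9,  b_{24} = 1,  b_{25} = 10,  b_{26} = 11,  b_{27} = 4,  b_{28} = 15,  b_{29} = 2,  b_{30} = 0,  b_{31} = 2,  b_{32} = 2,  b_{33} = 4,  b_{34} = 6,  b_{35} = 10,  b_{36} = 16,  b_{37} = 9.
Since (b_{36}, b_{37}) = (b_0, b_1) = (16, 9) (two consecutive terms determine the rest), the sequence is periodic with period 36.
(658 - 0) mod 36 = 10, so b_{658} = b_{10} = 2.

2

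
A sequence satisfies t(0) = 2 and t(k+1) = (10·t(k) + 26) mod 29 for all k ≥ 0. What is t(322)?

t(0) = 2, t(1) = 17, t(2) = 22, t(3) = 14, t(4) = 21, t(5) = 4, t(6) = 8, t(7) = 19, t(8) = 13, t(9) = 11, t(10) = 20, t(11) = 23, t(12) = 24, t(13) = 5, t(14) = 18, t(15) = 3, t(16) = 27, t(17) = 6, t(18) = 28, t(19) = 16, t(20) = 12, t(21) = 1, t(22) = 7, t(23) = 9, t(24) = 0, t(25) = 26, t(26) = 25, t(27) = 15, t(28) = 2.
Since t(28) = t(0) = 2, the sequence is periodic with period 28.
So t(322) = t(0 + ((322-0) mod 28)) = t(14) = 18.

18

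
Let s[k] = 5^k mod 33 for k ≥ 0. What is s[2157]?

Computing terms: s[0] = 1,  s[1] = 5,  s[2] = 25,  s[3] = 26,  s[4] = 31,  s[5] = 23,  s[6] = 16,  s[7] = 14,  s[8] = 4,  s[9] = 20,  s[10] = 1.
Since s[10] = s[0] = 1, the sequence is periodic with period 10.
So s[2157] = s[0 + ((2157-0) mod 10)] = s[7] = 14.

14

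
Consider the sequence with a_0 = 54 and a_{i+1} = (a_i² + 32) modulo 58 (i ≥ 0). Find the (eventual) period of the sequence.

5

We have a_0 = 54,  a_1 = 48,  a_2 = 16,  a_3 = 56,  a_4 = 36,  a_5 = 52,  a_6 = 10,  a_7 = 16.
Since a_7 = a_2 = 16, the sequence is eventually periodic: after a pre-period of length 2 it cycles with period 5.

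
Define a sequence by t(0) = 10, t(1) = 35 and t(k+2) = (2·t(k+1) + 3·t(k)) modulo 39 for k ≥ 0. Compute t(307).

Listing terms: t(0) = 10,  t(1) = 35,  t(2) = 22,  t(3) = 32,  t(4) = 13,  t(5) = 5,  t(6) = 10,  t(7) = 35.
The sequence repeats with period 6.
So t(307) = t(0 + ((307-0) mod 6)) = t(1) = 35.

35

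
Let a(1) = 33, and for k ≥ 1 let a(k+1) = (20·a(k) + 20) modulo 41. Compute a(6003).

8

Listing terms: a(1) = 33; a(2) = 24; a(3) = 8; a(4) = 16; a(5) = 12; a(6) = 14; a(7) = 13; a(8) = 34; a(9) = 3; a(10) = 39; a(11) = 21; a(12) = 30; a(13) = 5; a(14) = 38; a(15) = 1; a(16) = 40; a(17) = 0; a(18) = 20; a(19) = 10; a(20) = 15; a(21) = 33.
Since a(21) = a(1) = 33, the sequence is periodic with period 20.
So a(6003) = a(1 + ((6003-1) mod 20)) = a(3) = 8.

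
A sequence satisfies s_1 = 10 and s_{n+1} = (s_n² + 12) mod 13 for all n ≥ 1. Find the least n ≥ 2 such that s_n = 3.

4

Computing terms: s_1 = 10; s_2 = 8; s_3 = 11; s_4 = 3; s_5 = 8.
Since s_5 = s_2 = 8, the sequence is eventually periodic: after a pre-period of length 1 it cycles with period 3.
The value 3 first appears (with n ≥ 2) at s_4.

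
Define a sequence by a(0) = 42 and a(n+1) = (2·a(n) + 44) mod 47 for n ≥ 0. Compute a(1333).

46

a(0) = 42; a(1) = 34; a(2) = 18; a(3) = 33; a(4) = 16; a(5) = 29; a(6) = 8; a(7) = 13; a(8) = 23; a(9) = 43; a(10) = 36; a(11) = 22; a(12) = 41; a(13) = 32; a(14) = 14; a(15) = 25; a(16) = 0; a(17) = 44; a(18) = 38; a(19) = 26; a(20) = 2; a(21) = 1; a(22) = 46; a(23) = 42.
The sequence repeats with period 23.
So a(1333) = a(0 + ((1333-0) mod 23)) = a(22) = 46.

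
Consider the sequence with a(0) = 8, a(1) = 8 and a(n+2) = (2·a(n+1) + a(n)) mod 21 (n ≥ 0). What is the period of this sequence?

We have a(0) = 8; a(1) = 8; a(2) = 3; a(3) = 14; a(4) = 10; a(5) = 13; a(6) = 15; a(7) = 1; a(8) = 17; a(9) = 14; a(10) = 3; a(11) = 20; a(12) = 1; a(13) = 1; a(14) = 3; a(15) = 7; a(16) = 17; a(17) = 20; a(18) = 15; a(19) = 8; a(20) = 10; a(21) = 7; a(22) = 3; a(23) = 13; a(24) = 8; a(25) = 8.
Since (a(24), a(25)) = (a(0), a(1)) = (8, 8) (two consecutive terms determine the rest), the sequence is periodic with period 24.

24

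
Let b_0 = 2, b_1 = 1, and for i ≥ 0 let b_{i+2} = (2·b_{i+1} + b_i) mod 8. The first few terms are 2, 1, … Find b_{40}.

2

b_0 = 2, b_1 = 1, b_2 = 4, b_3 = 1, b_4 = 6, b_5 = 5, b_6 = 0, b_7 = 5, b_8 = 2, b_9 = 1.
Since (b_8, b_9) = (b_0, b_1) = (2, 1) (two consecutive terms determine the rest), the sequence is periodic with period 8.
(40 - 0) mod 8 = 0, so b_{40} = b_0 = 2.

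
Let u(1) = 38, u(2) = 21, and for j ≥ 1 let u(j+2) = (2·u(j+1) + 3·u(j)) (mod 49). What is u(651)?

u(1) = 38; u(2) = 21; u(3) = 9; u(4) = 32; u(5) = 42; u(6) = 33; u(7) = 45; u(8) = 42; u(9) = 23; u(10) = 25; u(11) = 21; u(12) = 19; u(13) = 3; u(14) = 14; u(15) = 37; u(16) = 18; u(17) = 0; u(18) = 5; u(19) = 10; u(20) = 35; u(21) = 2; u(22) = 11; u(23) = 28; u(24) = 40; u(25) = 17; u(26) = 7; u(27) = 16; u(28) = 4; u(29) = 7; u(30) = 26; u(31) = 24; u(32) = 28; u(33) = 30; u(34) = 46; u(35) = 35; u(36) = 12; u(37) = 31; u(38) = 0; u(39) = 44; u(40) = 39; u(41) = 14; u(42) = 47; u(43) = 38; u(44) = 21.
Since (u(43), u(44)) = (u(1), u(2)) = (38, 21) (two consecutive terms determine the rest), the sequence is periodic with period 42.
(651 - 1) mod 42 = 20, so u(651) = u(21) = 2.

2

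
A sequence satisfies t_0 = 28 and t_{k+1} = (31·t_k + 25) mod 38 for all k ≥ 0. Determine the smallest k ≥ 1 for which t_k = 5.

We have t_0 = 28, t_1 = 19, t_2 = 6, t_3 = 21, t_4 = 30, t_5 = 5, t_6 = 28.
The sequence repeats with period 6.
The value 5 first appears (with k ≥ 1) at t_5.

5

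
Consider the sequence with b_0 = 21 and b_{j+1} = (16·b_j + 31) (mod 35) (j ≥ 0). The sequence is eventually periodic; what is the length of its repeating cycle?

We have b_0 = 21, b_1 = 17, b_2 = 23, b_3 = 14, b_4 = 10, b_5 = 16, b_6 = 7, b_7 = 3, b_8 = 9, b_9 = 0, b_{10} = 31, b_{11} = 2, b_{12} = 28, b_{13} = 24, b_{14} = 30, b_{15} = 21.
The sequence repeats with period 15.

15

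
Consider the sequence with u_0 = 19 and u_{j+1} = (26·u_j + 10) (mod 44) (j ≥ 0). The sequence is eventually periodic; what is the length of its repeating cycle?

u_0 = 19,  u_1 = 20,  u_2 = 2,  u_3 = 18,  u_4 = 38,  u_5 = 30,  u_6 = 42,  u_7 = 2.
Since u_7 = u_2 = 2, the sequence is eventually periodic: after a pre-period of length 2 it cycles with period 5.

5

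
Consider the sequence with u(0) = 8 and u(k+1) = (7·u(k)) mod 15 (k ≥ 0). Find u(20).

Listing terms: u(0) = 8,  u(1) = 11,  u(2) = 2,  u(3) = 14,  u(4) = 8.
The sequence repeats with period 4.
So u(20) = u(0 + ((20-0) mod 4)) = u(0) = 8.

8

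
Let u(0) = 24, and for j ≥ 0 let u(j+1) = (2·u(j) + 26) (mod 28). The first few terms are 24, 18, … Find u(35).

6

u(0) = 24, u(1) = 18, u(2) = 6, u(3) = 10, u(4) = 18.
Since u(4) = u(1) = 18, the sequence is eventually periodic: after a pre-period of length 1 it cycles with period 3.
For j ≥ 1, u(j) depends only on (j - 1) mod 3. (35 - 1) mod 3 = 1, so u(35) = u(2) = 6.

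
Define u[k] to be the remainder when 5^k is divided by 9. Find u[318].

1

u[0] = 1,  u[1] = 5,  u[2] = 7,  u[3] = 8,  u[4] = 4,  u[5] = 2,  u[6] = 1.
Since u[6] = u[0] = 1, the sequence is periodic with period 6.
(318 - 0) mod 6 = 0, so u[318] = u[0] = 1.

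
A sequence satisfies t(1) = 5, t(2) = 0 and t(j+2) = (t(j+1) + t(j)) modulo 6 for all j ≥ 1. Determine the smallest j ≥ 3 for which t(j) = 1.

7

Listing terms: t(1) = 5; t(2) = 0; t(3) = 5; t(4) = 5; t(5) = 4; t(6) = 3; t(7) = 1; t(8) = 4; t(9) = 5; t(10) = 3; t(11) = 2; t(12) = 5; t(13) = 1; t(14) = 0; t(15) = 1; t(16) = 1; t(17) = 2; t(18) = 3; t(19) = 5; t(20) = 2; t(21) = 1; t(22) = 3; t(23) = 4; t(24) = 1; t(25) = 5; t(26) = 0.
Since (t(25), t(26)) = (t(1), t(2)) = (5, 0) (two consecutive terms determine the rest), the sequence is periodic with period 24.
The value 1 first appears (with j ≥ 3) at t(7).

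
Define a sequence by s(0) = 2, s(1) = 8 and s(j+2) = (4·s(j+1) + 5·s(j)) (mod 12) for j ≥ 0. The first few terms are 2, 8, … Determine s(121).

We have s(0) = 2; s(1) = 8; s(2) = 6; s(3) = 4; s(4) = 10; s(5) = 0; s(6) = 2; s(7) = 8.
Since (s(6), s(7)) = (s(0), s(1)) = (2, 8) (two consecutive terms determine the rest), the sequence is periodic with period 6.
(121 - 0) mod 6 = 1, so s(121) = s(1) = 8.

8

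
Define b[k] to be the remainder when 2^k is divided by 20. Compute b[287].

8

We have b[1] = 2,  b[2] = 4,  b[3] = 8,  b[4] = 16,  b[5] = 12,  b[6] = 4.
Since b[6] = b[2] = 4, the sequence is eventually periodic: after a pre-period of length 1 it cycles with period 4.
For k ≥ 2, b[k] depends only on (k - 2) mod 4. (287 - 2) mod 4 = 1, so b[287] = b[3] = 8.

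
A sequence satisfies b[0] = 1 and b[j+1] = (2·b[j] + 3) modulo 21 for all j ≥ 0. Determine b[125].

20

b[0] = 1; b[1] = 5; b[2] = 13; b[3] = 8; b[4] = 19; b[5] = 20; b[6] = 1.
Since b[6] = b[0] = 1, the sequence is periodic with period 6.
(125 - 0) mod 6 = 5, so b[125] = b[5] = 20.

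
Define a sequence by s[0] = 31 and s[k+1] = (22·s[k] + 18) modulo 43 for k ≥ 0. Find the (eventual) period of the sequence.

We have s[0] = 31,  s[1] = 12,  s[2] = 24,  s[3] = 30,  s[4] = 33,  s[5] = 13,  s[6] = 3,  s[7] = 41,  s[8] = 17,  s[9] = 5,  s[10] = 42,  s[11] = 39,  s[12] = 16,  s[13] = 26,  s[14] = 31.
The sequence repeats with period 14.

14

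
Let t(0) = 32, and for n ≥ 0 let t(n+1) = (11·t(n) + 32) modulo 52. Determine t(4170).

t(0) = 32,  t(1) = 20,  t(2) = 44,  t(3) = 48,  t(4) = 40,  t(5) = 4,  t(6) = 24,  t(7) = 36,  t(8) = 12,  t(9) = 8,  t(10) = 16,  t(11) = 0,  t(12) = 32.
The sequence repeats with period 12.
(4170 - 0) mod 12 = 6, so t(4170) = t(6) = 24.

24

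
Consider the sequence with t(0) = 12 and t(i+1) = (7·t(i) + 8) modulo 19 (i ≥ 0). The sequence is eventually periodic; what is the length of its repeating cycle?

3

Computing terms: t(0) = 12; t(1) = 16; t(2) = 6; t(3) = 12.
Since t(3) = t(0) = 12, the sequence is periodic with period 3.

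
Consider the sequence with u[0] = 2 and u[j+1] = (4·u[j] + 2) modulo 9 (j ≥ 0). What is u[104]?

3

We have u[0] = 2,  u[1] = 1,  u[2] = 6,  u[3] = 8,  u[4] = 7,  u[5] = 3,  u[6] = 5,  u[7] = 4,  u[8] = 0,  u[9] = 2.
The sequence repeats with period 9.
(104 - 0) mod 9 = 5, so u[104] = u[5] = 3.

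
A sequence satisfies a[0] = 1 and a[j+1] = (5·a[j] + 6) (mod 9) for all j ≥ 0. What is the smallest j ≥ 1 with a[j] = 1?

6

Computing terms: a[0] = 1,  a[1] = 2,  a[2] = 7,  a[3] = 5,  a[4] = 4,  a[5] = 8,  a[6] = 1.
Since a[6] = a[0] = 1, the sequence is periodic with period 6.
The value 1 next appears (with j ≥ 1) at a[6].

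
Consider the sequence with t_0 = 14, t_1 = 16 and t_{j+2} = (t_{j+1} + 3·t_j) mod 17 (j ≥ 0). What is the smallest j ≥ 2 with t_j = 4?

3

We have t_0 = 14; t_1 = 16; t_2 = 7; t_3 = 4; t_4 = 8; t_5 = 3; t_6 = 10; t_7 = 2; t_8 = 15; t_9 = 4; t_{10} = 15; t_{11} = 10; t_{12} = 4; t_{13} = 0; t_{14} = 12; t_{15} = 12; t_{16} = 14; t_{17} = 16.
The sequence repeats with period 16.
The value 4 first appears (with j ≥ 2) at t_3.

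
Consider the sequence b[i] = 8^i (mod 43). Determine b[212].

Computing terms: b[0] = 1; b[1] = 8; b[2] = 21; b[3] = 39; b[4] = 11; b[5] = 2; b[6] = 16; b[7] = 42; b[8] = 35; b[9] = 22; b[10] = 4; b[11] = 32; b[12] = 41; b[13] = 27; b[14] = 1.
Since b[14] = b[0] = 1, the sequence is periodic with period 14.
So b[212] = b[0 + ((212-0) mod 14)] = b[2] = 21.

21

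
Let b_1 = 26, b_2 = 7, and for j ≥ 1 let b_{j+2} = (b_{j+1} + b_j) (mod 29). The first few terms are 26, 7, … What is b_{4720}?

Computing terms: b_1 = 26; b_2 = 7; b_3 = 4; b_4 = 11; b_5 = 15; b_6 = 26; b_7 = 12; b_8 = 9; b_9 = 21; b_{10} = 1; b_{11} = 22; b_{12} = 23; b_{13} = 16; b_{14} = 10; b_{15} = 26; b_{16} = 7.
Since (b_{15}, b_{16}) = (b_1, b_2) = (26, 7) (two consecutive terms determine the rest), the sequence is periodic with period 14.
So b_{4720} = b_{1 + ((4720-1) mod 14)} = b_2 = 7.

7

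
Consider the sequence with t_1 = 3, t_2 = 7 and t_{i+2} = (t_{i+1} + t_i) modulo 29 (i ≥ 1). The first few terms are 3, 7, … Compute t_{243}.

27

Listing terms: t_1 = 3, t_2 = 7, t_3 = 10, t_4 = 17, t_5 = 27, t_6 = 15, t_7 = 13, t_8 = 28, t_9 = 12, t_{10} = 11, t_{11} = 23, t_{12} = 5, t_{13} = 28, t_{14} = 4, t_{15} = 3, t_{16} = 7.
The sequence repeats with period 14.
So t_{243} = t_{1 + ((243-1) mod 14)} = t_5 = 27.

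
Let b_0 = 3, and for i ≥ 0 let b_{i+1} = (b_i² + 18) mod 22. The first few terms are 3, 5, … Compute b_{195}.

19

b_0 = 3; b_1 = 5; b_2 = 21; b_3 = 19; b_4 = 5.
Since b_4 = b_1 = 5, the sequence is eventually periodic: after a pre-period of length 1 it cycles with period 3.
For i ≥ 1, b_i depends only on (i - 1) mod 3. (195 - 1) mod 3 = 2, so b_{195} = b_3 = 19.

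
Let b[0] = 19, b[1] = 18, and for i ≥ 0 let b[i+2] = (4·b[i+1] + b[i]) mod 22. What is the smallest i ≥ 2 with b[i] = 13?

4

Computing terms: b[0] = 19; b[1] = 18; b[2] = 3; b[3] = 8; b[4] = 13; b[5] = 16; b[6] = 11; b[7] = 16; b[8] = 9; b[9] = 8; b[10] = 19; b[11] = 18.
The sequence repeats with period 10.
The value 13 first appears (with i ≥ 2) at b[4].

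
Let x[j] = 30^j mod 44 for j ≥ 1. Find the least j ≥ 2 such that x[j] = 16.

8

Listing terms: x[1] = 30,  x[2] = 20,  x[3] = 28,  x[4] = 4,  x[5] = 32,  x[6] = 36,  x[7] = 24,  x[8] = 16,  x[9] = 40,  x[10] = 12,  x[11] = 8,  x[12] = 20.
Since x[12] = x[2] = 20, the sequence is eventually periodic: after a pre-period of length 1 it cycles with period 10.
The value 16 first appears (with j ≥ 2) at x[8].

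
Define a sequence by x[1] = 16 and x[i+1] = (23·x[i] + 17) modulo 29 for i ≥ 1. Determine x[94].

27

Listing terms: x[1] = 16; x[2] = 8; x[3] = 27; x[4] = 0; x[5] = 17; x[6] = 2; x[7] = 5; x[8] = 16.
The sequence repeats with period 7.
(94 - 1) mod 7 = 2, so x[94] = x[3] = 27.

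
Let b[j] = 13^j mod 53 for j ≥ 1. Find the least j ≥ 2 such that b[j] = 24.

Listing terms: b[1] = 13; b[2] = 10; b[3] = 24; b[4] = 47; b[5] = 28; b[6] = 46; b[7] = 15; b[8] = 36; b[9] = 44; b[10] = 42; b[11] = 16; b[12] = 49; b[13] = 1; b[14] = 13.
Since b[14] = b[1] = 13, the sequence is periodic with period 13.
The value 24 first appears (with j ≥ 2) at b[3].

3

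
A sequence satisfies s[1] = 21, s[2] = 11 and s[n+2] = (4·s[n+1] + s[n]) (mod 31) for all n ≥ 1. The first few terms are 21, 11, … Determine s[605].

2

s[1] = 21,  s[2] = 11,  s[3] = 3,  s[4] = 23,  s[5] = 2,  s[6] = 0,  s[7] = 2,  s[8] = 8,  s[9] = 3,  s[10] = 20,  s[11] = 21,  s[12] = 11.
Since (s[11], s[12]) = (s[1], s[2]) = (21, 11) (two consecutive terms determine the rest), the sequence is periodic with period 10.
(605 - 1) mod 10 = 4, so s[605] = s[5] = 2.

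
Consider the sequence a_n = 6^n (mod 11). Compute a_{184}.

9

Listing terms: a_0 = 1, a_1 = 6, a_2 = 3, a_3 = 7, a_4 = 9, a_5 = 10, a_6 = 5, a_7 = 8, a_8 = 4, a_9 = 2, a_{10} = 1.
The sequence repeats with period 10.
(184 - 0) mod 10 = 4, so a_{184} = a_4 = 9.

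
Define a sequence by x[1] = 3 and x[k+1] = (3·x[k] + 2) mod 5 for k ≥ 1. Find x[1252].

Computing terms: x[1] = 3, x[2] = 1, x[3] = 0, x[4] = 2, x[5] = 3.
Since x[5] = x[1] = 3, the sequence is periodic with period 4.
So x[1252] = x[1 + ((1252-1) mod 4)] = x[4] = 2.

2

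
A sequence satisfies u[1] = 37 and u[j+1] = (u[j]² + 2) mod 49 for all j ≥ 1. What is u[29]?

Listing terms: u[1] = 37, u[2] = 48, u[3] = 3, u[4] = 11, u[5] = 25, u[6] = 39, u[7] = 4, u[8] = 18, u[9] = 32, u[10] = 46, u[11] = 11.
Since u[11] = u[4] = 11, the sequence is eventually periodic: after a pre-period of length 3 it cycles with period 7.
For j ≥ 4, u[j] depends only on (j - 4) mod 7. (29 - 4) mod 7 = 4, so u[29] = u[8] = 18.

18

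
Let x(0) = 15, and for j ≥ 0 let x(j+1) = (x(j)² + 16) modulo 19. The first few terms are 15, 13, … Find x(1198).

6

Computing terms: x(0) = 15; x(1) = 13; x(2) = 14; x(3) = 3; x(4) = 6; x(5) = 14.
Since x(5) = x(2) = 14, the sequence is eventually periodic: after a pre-period of length 2 it cycles with period 3.
For j ≥ 2, x(j) depends only on (j - 2) mod 3. (1198 - 2) mod 3 = 2, so x(1198) = x(4) = 6.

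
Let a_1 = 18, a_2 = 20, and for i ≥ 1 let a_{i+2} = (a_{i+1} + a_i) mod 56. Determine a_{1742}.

28

Listing terms: a_1 = 18,  a_2 = 20,  a_3 = 38,  a_4 = 2,  a_5 = 40,  a_6 = 42,  a_7 = 26,  a_8 = 12,  a_9 = 38,  a_{10} = 50,  a_{11} = 32,  a_{12} = 26,  a_{13} = 2,  a_{14} = 28,  a_{15} = 30,  a_{16} = 2,  a_{17} = 32,  a_{18} = 34,  a_{19} = 10,  a_{20} = 44,  a_{21} = 54,  a_{22} = 42,  a_{23} = 40,  a_{24} = 26,  a_{25} = 10,  a_{26} = 36,  a_{27} = 46,  a_{28} = 26,  a_{29} = 16,  a_{30} = 42,  a_{31} = 2,  a_{32} = 44,  a_{33} = 46,  a_{34} = 34,  a_{35} = 24,  a_{36} = 2,  a_{37} = 26,  a_{38} = 28,  a_{39} = 54,  a_{40} = 26,  a_{41} = 24,  a_{42} = 50,  a_{43} = 18,  a_{44} = 12,  a_{45} = 30,  a_{46} = 42,  a_{47} = 16,  a_{48} = 2,  a_{49} = 18,  a_{50} = 20.
Since (a_{49}, a_{50}) = (a_1, a_2) = (18, 20) (two consecutive terms determine the rest), the sequence is periodic with period 48.
So a_{1742} = a_{1 + ((1742-1) mod 48)} = a_{14} = 28.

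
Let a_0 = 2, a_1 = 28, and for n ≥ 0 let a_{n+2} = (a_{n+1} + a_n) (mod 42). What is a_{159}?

26

a_0 = 2, a_1 = 28, a_2 = 30, a_3 = 16, a_4 = 4, a_5 = 20, a_6 = 24, a_7 = 2, a_8 = 26, a_9 = 28, a_{10} = 12, a_{11} = 40, a_{12} = 10, a_{13} = 8, a_{14} = 18, a_{15} = 26, a_{16} = 2, a_{17} = 28.
The sequence repeats with period 16.
So a_{159} = a_{0 + ((159-0) mod 16)} = a_{15} = 26.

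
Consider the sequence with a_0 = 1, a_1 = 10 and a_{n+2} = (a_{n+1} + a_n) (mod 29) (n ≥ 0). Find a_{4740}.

20

We have a_0 = 1, a_1 = 10, a_2 = 11, a_3 = 21, a_4 = 3, a_5 = 24, a_6 = 27, a_7 = 22, a_8 = 20, a_9 = 13, a_{10} = 4, a_{11} = 17, a_{12} = 21, a_{13} = 9, a_{14} = 1, a_{15} = 10.
The sequence repeats with period 14.
So a_{4740} = a_{0 + ((4740-0) mod 14)} = a_8 = 20.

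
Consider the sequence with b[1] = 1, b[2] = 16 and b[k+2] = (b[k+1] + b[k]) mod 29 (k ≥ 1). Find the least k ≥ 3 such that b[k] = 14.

b[1] = 1, b[2] = 16, b[3] = 17, b[4] = 4, b[5] = 21, b[6] = 25, b[7] = 17, b[8] = 13, b[9] = 1, b[10] = 14, b[11] = 15, b[12] = 0, b[13] = 15, b[14] = 15, b[15] = 1, b[16] = 16.
The sequence repeats with period 14.
The value 14 first appears (with k ≥ 3) at b[10].

10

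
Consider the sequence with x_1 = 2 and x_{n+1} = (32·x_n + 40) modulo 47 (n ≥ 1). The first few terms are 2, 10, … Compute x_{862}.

Computing terms: x_1 = 2; x_2 = 10; x_3 = 31; x_4 = 45; x_5 = 23; x_6 = 24; x_7 = 9; x_8 = 46; x_9 = 8; x_{10} = 14; x_{11} = 18; x_{12} = 5; x_{13} = 12; x_{14} = 1; x_{15} = 25; x_{16} = 41; x_{17} = 36; x_{18} = 17; x_{19} = 20; x_{20} = 22; x_{21} = 39; x_{22} = 19; x_{23} = 37; x_{24} = 2.
Since x_{24} = x_1 = 2, the sequence is periodic with period 23.
So x_{862} = x_{1 + ((862-1) mod 23)} = x_{11} = 18.

18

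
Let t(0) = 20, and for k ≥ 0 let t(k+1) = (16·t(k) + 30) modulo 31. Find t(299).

11

We have t(0) = 20, t(1) = 9, t(2) = 19, t(3) = 24, t(4) = 11, t(5) = 20.
Since t(5) = t(0) = 20, the sequence is periodic with period 5.
(299 - 0) mod 5 = 4, so t(299) = t(4) = 11.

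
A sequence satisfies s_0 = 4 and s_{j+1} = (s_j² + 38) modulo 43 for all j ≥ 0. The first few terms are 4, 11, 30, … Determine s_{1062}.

Computing terms: s_0 = 4, s_1 = 11, s_2 = 30, s_3 = 35, s_4 = 16, s_5 = 36, s_6 = 1, s_7 = 39, s_8 = 11.
Since s_8 = s_1 = 11, the sequence is eventually periodic: after a pre-period of length 1 it cycles with period 7.
For j ≥ 1, s_j depends only on (j - 1) mod 7. (1062 - 1) mod 7 = 4, so s_{1062} = s_5 = 36.

36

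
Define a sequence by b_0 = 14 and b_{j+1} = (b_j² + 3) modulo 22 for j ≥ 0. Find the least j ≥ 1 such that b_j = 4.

Listing terms: b_0 = 14,  b_1 = 1,  b_2 = 4,  b_3 = 19,  b_4 = 12,  b_5 = 15,  b_6 = 8,  b_7 = 1.
Since b_7 = b_1 = 1, the sequence is eventually periodic: after a pre-period of length 1 it cycles with period 6.
The value 4 first appears (with j ≥ 1) at b_2.

2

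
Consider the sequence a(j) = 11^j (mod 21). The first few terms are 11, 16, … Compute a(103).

11

a(1) = 11; a(2) = 16; a(3) = 8; a(4) = 4; a(5) = 2; a(6) = 1; a(7) = 11.
The sequence repeats with period 6.
(103 - 1) mod 6 = 0, so a(103) = a(1) = 11.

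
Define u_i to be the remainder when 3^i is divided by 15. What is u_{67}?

12

Computing terms: u_0 = 1; u_1 = 3; u_2 = 9; u_3 = 12; u_4 = 6; u_5 = 3.
Since u_5 = u_1 = 3, the sequence is eventually periodic: after a pre-period of length 1 it cycles with period 4.
For i ≥ 1, u_i depends only on (i - 1) mod 4. (67 - 1) mod 4 = 2, so u_{67} = u_3 = 12.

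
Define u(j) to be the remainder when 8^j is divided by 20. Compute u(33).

8

We have u(1) = 8,  u(2) = 4,  u(3) = 12,  u(4) = 16,  u(5) = 8.
Since u(5) = u(1) = 8, the sequence is periodic with period 4.
(33 - 1) mod 4 = 0, so u(33) = u(1) = 8.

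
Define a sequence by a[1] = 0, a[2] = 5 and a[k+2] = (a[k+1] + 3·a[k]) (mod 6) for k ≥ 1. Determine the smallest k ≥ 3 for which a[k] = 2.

4

Listing terms: a[1] = 0; a[2] = 5; a[3] = 5; a[4] = 2; a[5] = 5; a[6] = 5.
Since (a[5], a[6]) = (a[2], a[3]) = (5, 5) (two consecutive terms determine the rest), the sequence is eventually periodic: after a pre-period of length 1 it cycles with period 3.
The value 2 first appears (with k ≥ 3) at a[4].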